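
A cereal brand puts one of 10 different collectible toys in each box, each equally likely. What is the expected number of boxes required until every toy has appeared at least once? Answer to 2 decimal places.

29.29

The wait to go from k to k+1 distinct toys is geometric with mean 10/(10-k).
E[T] = 10/10 + 10/9 + 10/8 + ... + 10/2 + 10/1 = 10·H_{10}.
H_{10} = 2.929, so E[T] = 29.290.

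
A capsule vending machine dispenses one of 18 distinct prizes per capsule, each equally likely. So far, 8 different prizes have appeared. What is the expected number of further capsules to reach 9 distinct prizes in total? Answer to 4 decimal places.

1.8000

With k distinct prizes already seen, the next new one takes an expected 18/(18-k) capsules.
Only the k = 8 term is needed: E = 18/10 = 1.80000.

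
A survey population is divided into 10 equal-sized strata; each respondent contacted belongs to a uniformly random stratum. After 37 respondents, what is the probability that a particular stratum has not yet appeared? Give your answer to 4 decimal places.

On each respondent the fixed stratum fails to appear with probability 9/10.
P(still missing after 37) = (9/10)^37 = 0.02028.

0.0203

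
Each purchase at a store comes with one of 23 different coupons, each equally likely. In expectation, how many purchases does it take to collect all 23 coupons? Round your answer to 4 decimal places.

85.8887

After k distinct coupons have appeared, the next purchase gives a new one with probability (23-k)/23, so the expected wait for the (k+1)-th is 23/(23-k).
E[T] = 23/23 + 23/22 + 23/21 + ... + 23/2 + 23/1 = 23·H_{23}.
H_{23} = 3.73429, so E[T] = 85.88870.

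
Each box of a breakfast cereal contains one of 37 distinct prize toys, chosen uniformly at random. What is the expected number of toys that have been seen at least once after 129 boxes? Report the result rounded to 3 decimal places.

For each toy, P(seen in 129 boxes) = 1 - (36/37)^129 = 0.9708.
By linearity of expectation, E[distinct seen] = 37·(1 - (36/37)^129) = 35.9206.

35.921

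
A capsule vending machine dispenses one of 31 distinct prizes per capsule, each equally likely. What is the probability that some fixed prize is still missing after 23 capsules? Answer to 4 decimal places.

0.4704

On each capsule the fixed prize fails to appear with probability 30/31.
P(still missing after 23) = (30/31)^23 = 0.47040.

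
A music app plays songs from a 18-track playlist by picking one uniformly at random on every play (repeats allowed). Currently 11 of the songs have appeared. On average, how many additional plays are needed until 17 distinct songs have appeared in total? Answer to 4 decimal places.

With k distinct songs already seen, the next new one takes an expected 18/(18-k) plays.
Sum over k = 11,...,16: E = 18/7 + 18/6 + 18/5 + 18/4 + 18/3 + 18/2 = 28.67143.

28.6714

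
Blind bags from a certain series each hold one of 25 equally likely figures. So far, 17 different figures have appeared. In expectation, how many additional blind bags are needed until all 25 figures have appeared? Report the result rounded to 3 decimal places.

The wait to go from k to k+1 distinct figures is geometric with mean 25/(25-k).
Sum over k = 17,...,24: E = 25/8 + 25/7 + 25/6 + ... + 25/2 + 25/1 = 67.9464.

67.946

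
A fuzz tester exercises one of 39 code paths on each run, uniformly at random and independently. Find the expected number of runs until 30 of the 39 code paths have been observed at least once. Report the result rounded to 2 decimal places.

55.56

Going from k to k+1 distinct takes a geometric number of runs with mean 39/(39-k).
Sum over k = 0,...,29: E = 39/39 + 39/38 + 39/37 + ... + 39/11 + 39/10 = 55.558.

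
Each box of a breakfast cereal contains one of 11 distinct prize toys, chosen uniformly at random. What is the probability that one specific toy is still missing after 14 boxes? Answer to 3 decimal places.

0.263

Each box misses the fixed toy with probability (11-1)/11 = 10/11, independently.
P(still missing after 14) = (10/11)^14 = 0.2633.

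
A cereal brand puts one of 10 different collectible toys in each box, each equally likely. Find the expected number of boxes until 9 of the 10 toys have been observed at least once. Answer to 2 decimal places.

19.29

Going from k to k+1 distinct takes a geometric number of boxes with mean 10/(10-k).
Sum over k = 0,...,8: E = 10/10 + 10/9 + 10/8 + ... + 10/3 + 10/2 = 19.290.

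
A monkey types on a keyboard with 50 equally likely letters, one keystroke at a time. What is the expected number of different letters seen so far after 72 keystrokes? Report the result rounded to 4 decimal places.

38.3253

For each letter, P(seen in 72 keystrokes) = 1 - (49/50)^72 = 0.76651.
By linearity of expectation, E[distinct seen] = 50·(1 - (49/50)^72) = 38.32525.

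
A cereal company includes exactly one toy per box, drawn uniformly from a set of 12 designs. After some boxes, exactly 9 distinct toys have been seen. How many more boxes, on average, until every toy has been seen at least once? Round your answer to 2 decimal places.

22.00

With k distinct toys already seen, the next new one takes an expected 12/(12-k) boxes.
Sum over k = 9,...,11: E = 12/3 + 12/2 + 12/1 = 22.000.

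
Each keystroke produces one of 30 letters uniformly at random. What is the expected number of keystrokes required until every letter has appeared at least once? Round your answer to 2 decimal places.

119.85

After k distinct letters have appeared, the next keystroke gives a new one with probability (30-k)/30, so the expected wait for the (k+1)-th is 30/(30-k).
E[T] = 30/30 + 30/29 + 30/28 + ... + 30/2 + 30/1 = 30·H_{30}.
H_{30} = 3.995, so E[T] = 119.850.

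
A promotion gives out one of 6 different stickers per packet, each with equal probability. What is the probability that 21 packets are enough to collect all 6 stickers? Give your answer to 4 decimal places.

0.8726

Let A_i be the event that sticker i is missing after 21 packets. By inclusion–exclusion on the A_i,
P(all seen) = Σ_{j=0}^{6} (-1)^j C(6,j)((6-j)/6)^21
= 1.00000 - 0.13042 + 0.00301 - 0.00001 + 0.00000 - 0.00000 + 0.00000
= 0.87258.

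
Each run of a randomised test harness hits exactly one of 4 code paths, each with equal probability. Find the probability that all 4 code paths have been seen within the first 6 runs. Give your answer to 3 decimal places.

0.381

Let A_i be the event that code path i is missing after 6 runs. By inclusion–exclusion on the A_i,
P(all seen) = Σ_{j=0}^{4} (-1)^j C(4,j)((4-j)/4)^6
= 1.0000 - 0.7119 + 0.0938 - 0.0010 + 0.0000
= 0.3809.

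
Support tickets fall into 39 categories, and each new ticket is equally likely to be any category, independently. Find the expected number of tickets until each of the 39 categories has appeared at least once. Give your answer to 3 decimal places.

165.888

After k distinct categories have appeared, the next ticket gives a new one with probability (39-k)/39, so the expected wait for the (k+1)-th is 39/(39-k).
E[T] = 39/39 + 39/38 + 39/37 + ... + 39/2 + 39/1 = 39·H_{39}.
H_{39} = 4.2535, so E[T] = 165.8882.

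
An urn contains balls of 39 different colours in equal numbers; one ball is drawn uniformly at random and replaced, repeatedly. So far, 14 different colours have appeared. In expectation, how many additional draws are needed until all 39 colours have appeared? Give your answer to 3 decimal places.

From k distinct to k+1 distinct takes on average 39/(39-k) draws.
Sum over k = 14,...,38: E = 39/25 + 39/24 + 39/23 + ... + 39/2 + 39/1 = 148.8224.

148.822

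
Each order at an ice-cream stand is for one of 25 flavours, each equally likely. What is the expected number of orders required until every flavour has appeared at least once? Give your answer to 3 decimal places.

95.399

The wait to go from k to k+1 distinct flavours is geometric with mean 25/(25-k).
E[T] = 25/25 + 25/24 + 25/23 + ... + 25/2 + 25/1 = 25·H_{25}.
H_{25} = 3.8160, so E[T] = 95.3990.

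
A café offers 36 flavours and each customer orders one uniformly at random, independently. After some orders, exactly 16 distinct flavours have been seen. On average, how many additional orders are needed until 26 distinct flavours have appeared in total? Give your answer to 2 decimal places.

With k distinct flavours already seen, the next new one takes an expected 36/(36-k) orders.
Sum over k = 16,...,25: E = 36/20 + 36/19 + 36/18 + ... + 36/12 + 36/11 = 24.076.

24.08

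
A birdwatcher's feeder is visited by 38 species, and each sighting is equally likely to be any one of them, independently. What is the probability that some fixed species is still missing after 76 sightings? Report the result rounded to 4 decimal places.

Each sighting misses the fixed species with probability (38-1)/38 = 37/38, independently.
P(still missing after 76) = (37/38)^76 = 0.13176.

0.1318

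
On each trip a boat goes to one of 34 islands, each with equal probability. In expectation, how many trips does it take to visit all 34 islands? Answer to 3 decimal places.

Split into phases: going from k distinct to k+1 distinct takes on average 34/(34-k) trips.
E[T] = 34/34 + 34/33 + 34/32 + ... + 34/2 + 34/1 = 34·H_{34}.
H_{34} = 4.1182, so E[T] = 140.0191.

140.019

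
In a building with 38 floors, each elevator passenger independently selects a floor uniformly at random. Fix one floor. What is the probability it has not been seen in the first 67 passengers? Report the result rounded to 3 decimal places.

0.167

On each passenger the fixed floor fails to appear with probability 37/38.
P(still missing after 67) = (37/38)^67 = 0.1675.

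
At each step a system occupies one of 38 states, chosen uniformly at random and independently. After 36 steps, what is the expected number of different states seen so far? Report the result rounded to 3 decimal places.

For each state, P(seen in 36 steps) = 1 - (37/38)^36 = 0.6171.
By linearity of expectation, E[distinct seen] = 38·(1 - (37/38)^36) = 23.4509.

23.451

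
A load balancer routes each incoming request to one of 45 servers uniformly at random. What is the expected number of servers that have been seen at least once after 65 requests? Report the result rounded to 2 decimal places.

34.56

For each server, P(seen in 65 requests) = 1 - (44/45)^65 = 0.768.
By linearity of expectation, E[distinct seen] = 45·(1 - (44/45)^65) = 34.557.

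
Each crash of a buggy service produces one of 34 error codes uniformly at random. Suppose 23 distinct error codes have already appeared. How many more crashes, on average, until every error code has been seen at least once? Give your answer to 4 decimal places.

From k distinct to k+1 distinct takes on average 34/(34-k) crashes.
Sum over k = 23,...,33: E = 34/11 + 34/10 + 34/9 + ... + 34/2 + 34/1 = 102.67583.

102.6758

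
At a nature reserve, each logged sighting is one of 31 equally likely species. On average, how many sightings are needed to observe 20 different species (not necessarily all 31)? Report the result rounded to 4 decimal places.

31.2284

With k distinct species already seen, the next new one arrives after an expected 31/(31-k) sightings.
Sum over k = 0,...,19: E = 31/31 + 31/30 + 31/29 + ... + 31/13 + 31/12 = 31.22840.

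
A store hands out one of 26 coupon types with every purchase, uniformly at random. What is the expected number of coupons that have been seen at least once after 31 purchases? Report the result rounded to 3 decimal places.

For each coupon, P(seen in 31 purchases) = 1 - (25/26)^31 = 0.7035.
By linearity of expectation, E[distinct seen] = 26·(1 - (25/26)^31) = 18.2920.

18.292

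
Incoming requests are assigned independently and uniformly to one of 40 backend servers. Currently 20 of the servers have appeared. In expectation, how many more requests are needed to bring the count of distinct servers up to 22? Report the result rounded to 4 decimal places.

4.1053

From k distinct to k+1 distinct takes on average 40/(40-k) requests.
Sum over k = 20,...,21: E = 40/20 + 40/19 = 4.10526.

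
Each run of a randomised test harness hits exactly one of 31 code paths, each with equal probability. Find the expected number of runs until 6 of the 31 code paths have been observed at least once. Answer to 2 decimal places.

6.55

Going from k to k+1 distinct takes a geometric number of runs with mean 31/(31-k).
Sum over k = 0,...,5: E = 31/31 + 31/30 + 31/29 + 31/28 + 31/27 + 31/26 = 6.550.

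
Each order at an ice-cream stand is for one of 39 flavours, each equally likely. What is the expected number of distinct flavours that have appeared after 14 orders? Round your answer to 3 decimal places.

11.890

For each flavour, P(seen in 14 orders) = 1 - (38/39)^14 = 0.3049.
By linearity of expectation, E[distinct seen] = 39·(1 - (38/39)^14) = 11.8899.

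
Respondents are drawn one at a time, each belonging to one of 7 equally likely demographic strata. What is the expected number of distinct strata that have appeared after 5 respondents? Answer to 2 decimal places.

3.76

For each stratum, P(seen in 5 respondents) = 1 - (6/7)^5 = 0.537.
By linearity of expectation, E[distinct seen] = 7·(1 - (6/7)^5) = 3.761.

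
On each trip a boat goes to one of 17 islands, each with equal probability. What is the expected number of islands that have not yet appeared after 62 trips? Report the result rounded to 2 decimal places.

0.40

For each island, P(unseen after 62) = (16/17)^62 = 0.023.
By linearity of expectation, E[unseen] = 17·(16/17)^62 = 0.396.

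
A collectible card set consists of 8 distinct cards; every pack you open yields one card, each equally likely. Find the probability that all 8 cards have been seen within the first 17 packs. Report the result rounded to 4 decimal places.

By inclusion–exclusion over which cards are missing,
P(all seen) = Σ_{j=0}^{8} (-1)^j C(8,j)((8-j)/8)^17
= 1.00000 - 0.82647 + 0.21047 - 0.01897 + 0.00053 - 0.00000 + 0.00000 - 0.00000 + 0.00000
= 0.36556.

0.3656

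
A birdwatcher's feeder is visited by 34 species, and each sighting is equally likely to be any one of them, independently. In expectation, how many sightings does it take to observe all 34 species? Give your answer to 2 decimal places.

140.02

After k distinct species have appeared, the next sighting gives a new one with probability (34-k)/34, so the expected wait for the (k+1)-th is 34/(34-k).
E[T] = 34/34 + 34/33 + 34/32 + ... + 34/2 + 34/1 = 34·H_{34}.
H_{34} = 4.118, so E[T] = 140.019.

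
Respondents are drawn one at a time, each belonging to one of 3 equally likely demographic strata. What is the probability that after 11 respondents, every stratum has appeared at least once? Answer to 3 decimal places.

By inclusion–exclusion over which strata are missing,
P(all seen) = Σ_{j=0}^{3} (-1)^j C(3,j)((3-j)/3)^11
= 1.0000 - 0.0347 + 0.0000 - 0.0000
= 0.9653.

0.965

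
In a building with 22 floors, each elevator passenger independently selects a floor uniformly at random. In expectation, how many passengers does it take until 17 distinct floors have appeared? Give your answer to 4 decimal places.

30.9646

With k distinct floors already seen, the next new one arrives after an expected 22/(22-k) passengers.
Sum over k = 0,...,16: E = 22/22 + 22/21 + 22/20 + ... + 22/7 + 22/6 = 30.96456.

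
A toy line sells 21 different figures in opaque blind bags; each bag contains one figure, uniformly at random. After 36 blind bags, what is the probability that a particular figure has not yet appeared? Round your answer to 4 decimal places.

0.1727

Each blind bag misses the fixed figure with probability (21-1)/21 = 20/21, independently.
P(still missing after 36) = (20/21)^36 = 0.17266.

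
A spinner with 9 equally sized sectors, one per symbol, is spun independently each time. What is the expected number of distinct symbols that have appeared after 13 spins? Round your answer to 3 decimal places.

7.053

For each symbol, P(seen in 13 spins) = 1 - (8/9)^13 = 0.7837.
By linearity of expectation, E[distinct seen] = 9·(1 - (8/9)^13) = 7.0535.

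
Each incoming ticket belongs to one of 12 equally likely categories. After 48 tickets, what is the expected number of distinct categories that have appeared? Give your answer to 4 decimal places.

For each category, P(seen in 48 tickets) = 1 - (11/12)^48 = 0.98465.
By linearity of expectation, E[distinct seen] = 12·(1 - (11/12)^48) = 11.81578.

11.8158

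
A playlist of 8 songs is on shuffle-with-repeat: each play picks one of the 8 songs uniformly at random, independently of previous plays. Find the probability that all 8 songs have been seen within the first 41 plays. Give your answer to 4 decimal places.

0.9667

Let A_i be the event that song i is missing after 41 plays. By inclusion–exclusion on the A_i,
P(all seen) = Σ_{j=0}^{8} (-1)^j C(8,j)((8-j)/8)^41
= 1.00000 - 0.03353 + 0.00021 - 0.00000 + 0.00000 - 0.00000 + 0.00000 - 0.00000 + 0.00000
= 0.96668.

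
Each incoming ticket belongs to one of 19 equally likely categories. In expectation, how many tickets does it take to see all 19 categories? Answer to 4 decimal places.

67.4071

After k distinct categories have appeared, the next ticket gives a new one with probability (19-k)/19, so the expected wait for the (k+1)-th is 19/(19-k).
E[T] = 19/19 + 19/18 + 19/17 + ... + 19/2 + 19/1 = 19·H_{19}.
H_{19} = 3.54774, so E[T] = 67.40705.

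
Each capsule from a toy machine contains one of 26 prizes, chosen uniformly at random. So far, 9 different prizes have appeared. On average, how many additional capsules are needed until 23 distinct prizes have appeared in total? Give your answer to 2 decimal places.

With k distinct prizes already seen, the next new one takes an expected 26/(26-k) capsules.
Sum over k = 9,...,22: E = 26/17 + 26/16 + 26/15 + ... + 26/5 + 26/4 = 41.762.

41.76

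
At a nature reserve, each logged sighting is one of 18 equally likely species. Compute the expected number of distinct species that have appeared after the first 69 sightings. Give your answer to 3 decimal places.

For each species, P(seen in 69 sightings) = 1 - (17/18)^69 = 0.9806.
By linearity of expectation, E[distinct seen] = 18·(1 - (17/18)^69) = 17.6513.

17.651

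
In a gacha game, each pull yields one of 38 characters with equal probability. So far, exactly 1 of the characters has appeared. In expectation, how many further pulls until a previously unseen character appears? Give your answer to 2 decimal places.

1.03

The number of pulls until the next new character is geometric with success probability 37/38, so its mean is 38/37.
E = 38/37 = 1.027.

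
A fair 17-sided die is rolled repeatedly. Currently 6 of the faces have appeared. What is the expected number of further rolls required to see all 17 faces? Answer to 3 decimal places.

The wait to go from k to k+1 distinct faces is geometric with mean 17/(17-k).
Sum over k = 6,...,16: E = 17/11 + 17/10 + 17/9 + ... + 17/2 + 17/1 = 51.3379.

51.338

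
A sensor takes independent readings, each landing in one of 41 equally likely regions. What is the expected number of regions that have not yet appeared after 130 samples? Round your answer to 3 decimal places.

1.655

For each region, P(unseen after 130) = (40/41)^130 = 0.0404.
By linearity of expectation, E[unseen] = 41·(40/41)^130 = 1.6546.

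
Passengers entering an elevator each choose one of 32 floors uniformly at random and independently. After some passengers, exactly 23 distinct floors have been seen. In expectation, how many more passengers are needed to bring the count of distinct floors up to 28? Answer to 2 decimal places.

With k distinct floors already seen, the next new one takes an expected 32/(32-k) passengers.
Sum over k = 23,...,27: E = 32/9 + 32/8 + 32/7 + 32/6 + 32/5 = 23.860.

23.86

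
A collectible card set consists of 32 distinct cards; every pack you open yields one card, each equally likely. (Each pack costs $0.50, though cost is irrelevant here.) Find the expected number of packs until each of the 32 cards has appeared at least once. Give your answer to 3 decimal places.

129.872

After k distinct cards have appeared, the next pack gives a new one with probability (32-k)/32, so the expected wait for the (k+1)-th is 32/(32-k).
E[T] = 32/32 + 32/31 + 32/30 + ... + 32/2 + 32/1 = 32·H_{32}.
H_{32} = 4.0585, so E[T] = 129.8718.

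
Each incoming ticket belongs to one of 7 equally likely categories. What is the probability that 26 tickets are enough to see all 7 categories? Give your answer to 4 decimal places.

0.8761

By inclusion–exclusion over which categories are missing,
P(all seen) = Σ_{j=0}^{7} (-1)^j C(7,j)((7-j)/7)^26
= 1.00000 - 0.12720 + 0.00333 - 0.00002 + 0.00000 - 0.00000 + 0.00000 - 0.00000
= 0.87612.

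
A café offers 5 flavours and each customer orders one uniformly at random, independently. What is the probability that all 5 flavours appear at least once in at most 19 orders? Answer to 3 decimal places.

By inclusion–exclusion over which flavours are missing,
P(all seen) = Σ_{j=0}^{5} (-1)^j C(5,j)((5-j)/5)^19
= 1.0000 - 0.0721 + 0.0006 - 0.0000 + 0.0000 - 0.0000
= 0.9286.

0.929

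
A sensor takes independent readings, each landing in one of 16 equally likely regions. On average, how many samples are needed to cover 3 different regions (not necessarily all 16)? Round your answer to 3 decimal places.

3.210

Going from k to k+1 distinct takes a geometric number of samples with mean 16/(16-k).
Sum over k = 0,...,2: E = 16/16 + 16/15 + 16/14 = 3.2095.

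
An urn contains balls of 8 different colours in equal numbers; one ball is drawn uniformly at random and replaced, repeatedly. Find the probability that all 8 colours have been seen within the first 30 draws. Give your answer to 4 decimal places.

By inclusion–exclusion over which colours are missing,
P(all seen) = Σ_{j=0}^{8} (-1)^j C(8,j)((8-j)/8)^30
= 1.00000 - 0.14566 + 0.00500 - 0.00004 + 0.00000 - 0.00000 + 0.00000 - 0.00000 + 0.00000
= 0.85930.

0.8593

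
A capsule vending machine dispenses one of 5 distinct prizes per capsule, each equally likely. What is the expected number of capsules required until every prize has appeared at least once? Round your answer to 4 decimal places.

11.4167

Split into phases: going from k distinct to k+1 distinct takes on average 5/(5-k) capsules.
E[T] = 5/5 + 5/4 + 5/3 + 5/2 + 5/1 = 5·H_{5}.
H_{5} = 2.28333, so E[T] = 11.41667.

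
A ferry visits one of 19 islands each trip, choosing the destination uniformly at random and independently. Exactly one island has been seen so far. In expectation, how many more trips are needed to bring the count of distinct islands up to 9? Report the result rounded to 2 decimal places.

From k distinct to k+1 distinct takes on average 19/(19-k) trips.
Sum over k = 1,...,8: E = 19/18 + 19/17 + 19/16 + ... + 19/12 + 19/11 = 10.757.

10.76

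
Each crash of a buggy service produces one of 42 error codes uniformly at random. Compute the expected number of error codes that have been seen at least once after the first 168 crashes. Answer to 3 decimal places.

41.267

For each error code, P(seen in 168 crashes) = 1 - (41/42)^168 = 0.9825.
By linearity of expectation, E[distinct seen] = 42·(1 - (41/42)^168) = 41.2671.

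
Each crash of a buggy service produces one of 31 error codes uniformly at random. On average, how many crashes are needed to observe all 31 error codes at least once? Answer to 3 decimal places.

124.845

Split into phases: going from k distinct to k+1 distinct takes on average 31/(31-k) crashes.
E[T] = 31/31 + 31/30 + 31/29 + ... + 31/2 + 31/1 = 31·H_{31}.
H_{31} = 4.0272, so E[T] = 124.8446.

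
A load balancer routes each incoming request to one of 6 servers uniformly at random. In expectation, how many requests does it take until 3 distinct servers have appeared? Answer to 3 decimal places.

3.700

Going from k to k+1 distinct takes a geometric number of requests with mean 6/(6-k).
Sum over k = 0,...,2: E = 6/6 + 6/5 + 6/4 = 3.7000.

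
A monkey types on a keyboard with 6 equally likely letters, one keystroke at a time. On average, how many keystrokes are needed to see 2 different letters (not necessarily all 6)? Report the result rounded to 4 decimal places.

2.2000

Going from k to k+1 distinct takes a geometric number of keystrokes with mean 6/(6-k).
Sum over k = 0,...,1: E = 6/6 + 6/5 = 2.20000.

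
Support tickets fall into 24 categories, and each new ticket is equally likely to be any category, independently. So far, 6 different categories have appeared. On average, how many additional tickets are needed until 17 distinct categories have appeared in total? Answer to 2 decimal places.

From k distinct to k+1 distinct takes on average 24/(24-k) tickets.
Sum over k = 6,...,16: E = 24/18 + 24/17 + 24/16 + ... + 24/9 + 24/8 = 21.654.

21.65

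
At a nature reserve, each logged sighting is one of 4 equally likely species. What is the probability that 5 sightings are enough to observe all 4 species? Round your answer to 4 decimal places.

0.2344

By inclusion–exclusion over which species are missing,
P(all seen) = Σ_{j=0}^{4} (-1)^j C(4,j)((4-j)/4)^5
= 1.00000 - 0.94922 + 0.18750 - 0.00391 + 0.00000
= 0.23438.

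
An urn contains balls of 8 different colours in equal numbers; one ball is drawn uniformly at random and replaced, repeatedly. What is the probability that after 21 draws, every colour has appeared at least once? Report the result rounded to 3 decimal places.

0.579

Let A_i be the event that colour i is missing after 21 draws. By inclusion–exclusion on the A_i,
P(all seen) = Σ_{j=0}^{8} (-1)^j C(8,j)((8-j)/8)^21
= 1.0000 - 0.4845 + 0.0666 - 0.0029 + 0.0000 - 0.0000 + 0.0000 - 0.0000 + 0.0000
= 0.5793.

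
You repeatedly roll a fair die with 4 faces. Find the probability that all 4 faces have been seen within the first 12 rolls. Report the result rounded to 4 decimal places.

Let A_i be the event that face i is missing after 12 rolls. By inclusion–exclusion on the A_i,
P(all seen) = Σ_{j=0}^{4} (-1)^j C(4,j)((4-j)/4)^12
= 1.00000 - 0.12671 + 0.00146 - 0.00000 + 0.00000
= 0.87476.

0.8748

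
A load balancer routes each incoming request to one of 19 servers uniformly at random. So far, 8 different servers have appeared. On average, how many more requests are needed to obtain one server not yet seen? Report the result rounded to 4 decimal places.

Each request yields a new server with probability (19-8)/19 = 11/19, so the wait is geometric with mean 19/11.
E = 19/11 = 1.72727.

1.7273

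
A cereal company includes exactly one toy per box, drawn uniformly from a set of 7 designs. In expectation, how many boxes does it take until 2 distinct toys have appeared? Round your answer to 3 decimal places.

2.167

Going from k to k+1 distinct takes a geometric number of boxes with mean 7/(7-k).
Sum over k = 0,...,1: E = 7/7 + 7/6 = 2.1667.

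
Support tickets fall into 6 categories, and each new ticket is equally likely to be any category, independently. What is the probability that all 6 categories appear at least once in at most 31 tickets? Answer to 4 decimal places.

By inclusion–exclusion over which categories are missing,
P(all seen) = Σ_{j=0}^{6} (-1)^j C(6,j)((6-j)/6)^31
= 1.00000 - 0.02106 + 0.00005 - 0.00000 + 0.00000 - 0.00000 + 0.00000
= 0.97899.

0.9790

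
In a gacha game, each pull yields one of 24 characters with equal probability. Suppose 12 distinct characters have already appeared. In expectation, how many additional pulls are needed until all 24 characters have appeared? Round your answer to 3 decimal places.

74.477

The wait to go from k to k+1 distinct characters is geometric with mean 24/(24-k).
Sum over k = 12,...,23: E = 24/12 + 24/11 + 24/10 + ... + 24/2 + 24/1 = 74.4771.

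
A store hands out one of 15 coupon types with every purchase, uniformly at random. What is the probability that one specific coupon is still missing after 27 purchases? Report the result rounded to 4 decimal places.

On each purchase the fixed coupon fails to appear with probability 14/15.
P(still missing after 27) = (14/15)^27 = 0.15524.

0.1552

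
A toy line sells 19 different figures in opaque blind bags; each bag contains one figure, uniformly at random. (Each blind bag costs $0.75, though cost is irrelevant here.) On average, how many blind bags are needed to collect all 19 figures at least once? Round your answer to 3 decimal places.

Split into phases: going from k distinct to k+1 distinct takes on average 19/(19-k) blind bags.
E[T] = 19/19 + 19/18 + 19/17 + ... + 19/2 + 19/1 = 19·H_{19}.
H_{19} = 3.5477, so E[T] = 67.4071.

67.407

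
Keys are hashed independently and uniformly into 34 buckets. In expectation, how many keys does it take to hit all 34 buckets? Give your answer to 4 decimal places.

After k distinct buckets have appeared, the next key gives a new one with probability (34-k)/34, so the expected wait for the (k+1)-th is 34/(34-k).
E[T] = 34/34 + 34/33 + 34/32 + ... + 34/2 + 34/1 = 34·H_{34}.
H_{34} = 4.11821, so E[T] = 140.01914.

140.0191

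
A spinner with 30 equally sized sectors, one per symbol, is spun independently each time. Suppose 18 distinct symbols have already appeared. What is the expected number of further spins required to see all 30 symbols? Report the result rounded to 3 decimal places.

93.096

With k distinct symbols already seen, the next new one takes an expected 30/(30-k) spins.
Sum over k = 18,...,29: E = 30/12 + 30/11 + 30/10 + ... + 30/2 + 30/1 = 93.0963.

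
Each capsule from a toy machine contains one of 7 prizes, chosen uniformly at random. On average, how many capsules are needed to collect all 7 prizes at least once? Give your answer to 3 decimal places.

18.150

The wait to go from k to k+1 distinct prizes is geometric with mean 7/(7-k).
E[T] = 7/7 + 7/6 + 7/5 + ... + 7/2 + 7/1 = 7·H_{7}.
H_{7} = 2.5929, so E[T] = 18.1500.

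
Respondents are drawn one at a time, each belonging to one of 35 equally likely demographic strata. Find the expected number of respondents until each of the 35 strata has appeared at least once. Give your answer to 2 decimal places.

Split into phases: going from k distinct to k+1 distinct takes on average 35/(35-k) respondents.
E[T] = 35/35 + 35/34 + 35/33 + ... + 35/2 + 35/1 = 35·H_{35}.
H_{35} = 4.147, so E[T] = 145.137.

145.14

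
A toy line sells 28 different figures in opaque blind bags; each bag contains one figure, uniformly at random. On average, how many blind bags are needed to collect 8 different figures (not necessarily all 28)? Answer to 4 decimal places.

9.2241

With k distinct figures already seen, the next new one arrives after an expected 28/(28-k) blind bags.
Sum over k = 0,...,7: E = 28/28 + 28/27 + 28/26 + ... + 28/22 + 28/21 = 9.22408.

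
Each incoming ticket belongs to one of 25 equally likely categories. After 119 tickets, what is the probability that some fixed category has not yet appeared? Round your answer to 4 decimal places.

0.0078

On each ticket the fixed category fails to appear with probability 24/25.
P(still missing after 119) = (24/25)^119 = 0.00777.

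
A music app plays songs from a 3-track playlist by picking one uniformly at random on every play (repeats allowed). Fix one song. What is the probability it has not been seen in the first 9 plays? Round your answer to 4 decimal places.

0.0260

Each play misses the fixed song with probability (3-1)/3 = 2/3, independently.
P(still missing after 9) = (2/3)^9 = 0.02601.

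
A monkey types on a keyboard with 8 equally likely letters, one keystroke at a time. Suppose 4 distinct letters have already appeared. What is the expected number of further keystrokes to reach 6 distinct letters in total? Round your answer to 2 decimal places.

The wait to go from k to k+1 distinct letters is geometric with mean 8/(8-k).
Sum over k = 4,...,5: E = 8/4 + 8/3 = 4.667.

4.67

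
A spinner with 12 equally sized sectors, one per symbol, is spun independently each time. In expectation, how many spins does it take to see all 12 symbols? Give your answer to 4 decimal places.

37.2385

After k distinct symbols have appeared, the next spin gives a new one with probability (12-k)/12, so the expected wait for the (k+1)-th is 12/(12-k).
E[T] = 12/12 + 12/11 + 12/10 + ... + 12/2 + 12/1 = 12·H_{12}.
H_{12} = 3.10321, so E[T] = 37.23853.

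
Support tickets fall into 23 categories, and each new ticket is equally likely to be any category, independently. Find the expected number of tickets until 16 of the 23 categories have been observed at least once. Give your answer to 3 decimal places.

Going from k to k+1 distinct takes a geometric number of tickets with mean 23/(23-k).
Sum over k = 0,...,15: E = 23/23 + 23/22 + 23/21 + ... + 23/9 + 23/8 = 26.2530.

26.253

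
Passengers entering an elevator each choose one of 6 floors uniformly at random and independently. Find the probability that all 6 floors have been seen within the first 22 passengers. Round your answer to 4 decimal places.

By inclusion–exclusion over which floors are missing,
P(all seen) = Σ_{j=0}^{6} (-1)^j C(6,j)((6-j)/6)^22
= 1.00000 - 0.10868 + 0.00200 - 0.00000 + 0.00000 - 0.00000 + 0.00000
= 0.89332.

0.8933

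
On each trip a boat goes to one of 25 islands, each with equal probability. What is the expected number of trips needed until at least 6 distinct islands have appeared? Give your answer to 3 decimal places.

Going from k to k+1 distinct takes a geometric number of trips with mean 25/(25-k).
Sum over k = 0,...,5: E = 25/25 + 25/24 + 25/23 + 25/22 + 25/21 + 25/20 = 6.7055.

6.705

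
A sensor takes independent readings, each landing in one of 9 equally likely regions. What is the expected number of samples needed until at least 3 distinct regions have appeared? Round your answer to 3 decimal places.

With k distinct regions already seen, the next new one arrives after an expected 9/(9-k) samples.
Sum over k = 0,...,2: E = 9/9 + 9/8 + 9/7 = 3.4107.

3.411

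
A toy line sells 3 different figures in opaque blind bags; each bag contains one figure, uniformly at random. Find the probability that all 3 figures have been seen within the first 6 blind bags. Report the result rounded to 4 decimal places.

Let A_i be the event that figure i is missing after 6 blind bags. By inclusion–exclusion on the A_i,
P(all seen) = Σ_{j=0}^{3} (-1)^j C(3,j)((3-j)/3)^6
= 1.00000 - 0.26337 + 0.00412 - 0.00000
= 0.74074.

0.7407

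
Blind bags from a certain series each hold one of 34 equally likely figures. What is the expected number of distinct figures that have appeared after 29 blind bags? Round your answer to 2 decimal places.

For each figure, P(seen in 29 blind bags) = 1 - (33/34)^29 = 0.579.
By linearity of expectation, E[distinct seen] = 34·(1 - (33/34)^29) = 19.695.

19.69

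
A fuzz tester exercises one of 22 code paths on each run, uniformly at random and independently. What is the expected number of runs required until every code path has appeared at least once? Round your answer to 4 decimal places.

After k distinct code paths have appeared, the next run gives a new one with probability (22-k)/22, so the expected wait for the (k+1)-th is 22/(22-k).
E[T] = 22/22 + 22/21 + 22/20 + ... + 22/2 + 22/1 = 22·H_{22}.
H_{22} = 3.69081, so E[T] = 81.19789.

81.1979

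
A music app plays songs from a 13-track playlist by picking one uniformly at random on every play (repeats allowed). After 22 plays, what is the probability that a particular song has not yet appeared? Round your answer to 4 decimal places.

On each play the fixed song fails to appear with probability 12/13.
P(still missing after 22) = (12/13)^22 = 0.17188.

0.1719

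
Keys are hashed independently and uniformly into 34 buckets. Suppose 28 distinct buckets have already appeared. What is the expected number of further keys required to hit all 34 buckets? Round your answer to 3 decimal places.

83.300

From k distinct to k+1 distinct takes on average 34/(34-k) keys.
Sum over k = 28,...,33: E = 34/6 + 34/5 + 34/4 + 34/3 + 34/2 + 34/1 = 83.3000.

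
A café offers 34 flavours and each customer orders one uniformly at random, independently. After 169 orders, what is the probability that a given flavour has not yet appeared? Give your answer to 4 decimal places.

0.0064

On each order the fixed flavour fails to appear with probability 33/34.
P(still missing after 169) = (33/34)^169 = 0.00644.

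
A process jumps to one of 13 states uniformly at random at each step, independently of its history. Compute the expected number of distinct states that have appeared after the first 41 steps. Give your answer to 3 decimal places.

For each state, P(seen in 41 steps) = 1 - (12/13)^41 = 0.9624.
By linearity of expectation, E[distinct seen] = 13·(1 - (12/13)^41) = 12.5117.

12.512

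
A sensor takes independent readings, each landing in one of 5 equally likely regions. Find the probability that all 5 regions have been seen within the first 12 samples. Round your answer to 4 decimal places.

0.6780

By inclusion–exclusion over which regions are missing,
P(all seen) = Σ_{j=0}^{5} (-1)^j C(5,j)((5-j)/5)^12
= 1.00000 - 0.34360 + 0.02177 - 0.00017 + 0.00000 - 0.00000
= 0.67800.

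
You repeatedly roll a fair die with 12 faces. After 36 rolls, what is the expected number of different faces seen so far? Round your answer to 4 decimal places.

For each face, P(seen in 36 rolls) = 1 - (11/12)^36 = 0.95639.
By linearity of expectation, E[distinct seen] = 12·(1 - (11/12)^36) = 11.47665.

11.4766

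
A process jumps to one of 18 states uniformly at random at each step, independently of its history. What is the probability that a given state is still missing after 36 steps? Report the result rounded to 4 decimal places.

Each step misses the fixed state with probability (18-1)/18 = 17/18, independently.
P(still missing after 36) = (17/18)^36 = 0.12775.

0.1277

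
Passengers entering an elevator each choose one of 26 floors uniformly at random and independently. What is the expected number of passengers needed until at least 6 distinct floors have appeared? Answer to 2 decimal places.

With k distinct floors already seen, the next new one arrives after an expected 26/(26-k) passengers.
Sum over k = 0,...,5: E = 26/26 + 26/25 + 26/24 + 26/23 + 26/22 + 26/21 = 6.674.

6.67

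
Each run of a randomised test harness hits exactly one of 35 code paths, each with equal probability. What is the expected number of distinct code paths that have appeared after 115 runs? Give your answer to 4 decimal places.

33.7517

For each code path, P(seen in 115 runs) = 1 - (34/35)^115 = 0.96433.
By linearity of expectation, E[distinct seen] = 35·(1 - (34/35)^115) = 33.75170.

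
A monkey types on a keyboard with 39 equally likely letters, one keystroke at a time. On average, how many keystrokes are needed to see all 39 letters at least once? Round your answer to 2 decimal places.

The wait to go from k to k+1 distinct letters is geometric with mean 39/(39-k).
E[T] = 39/39 + 39/38 + 39/37 + ... + 39/2 + 39/1 = 39·H_{39}.
H_{39} = 4.254, so E[T] = 165.888.

165.89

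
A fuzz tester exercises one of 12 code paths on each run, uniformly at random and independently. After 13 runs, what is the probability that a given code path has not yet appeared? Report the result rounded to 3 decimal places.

0.323

On each run the fixed code path fails to appear with probability 11/12.
P(still missing after 13) = (11/12)^13 = 0.3227.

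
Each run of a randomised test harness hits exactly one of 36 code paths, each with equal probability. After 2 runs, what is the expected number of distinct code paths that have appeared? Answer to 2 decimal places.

1.97

For each code path, P(seen in 2 runs) = 1 - (35/36)^2 = 0.055.
By linearity of expectation, E[distinct seen] = 36·(1 - (35/36)^2) = 1.972.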